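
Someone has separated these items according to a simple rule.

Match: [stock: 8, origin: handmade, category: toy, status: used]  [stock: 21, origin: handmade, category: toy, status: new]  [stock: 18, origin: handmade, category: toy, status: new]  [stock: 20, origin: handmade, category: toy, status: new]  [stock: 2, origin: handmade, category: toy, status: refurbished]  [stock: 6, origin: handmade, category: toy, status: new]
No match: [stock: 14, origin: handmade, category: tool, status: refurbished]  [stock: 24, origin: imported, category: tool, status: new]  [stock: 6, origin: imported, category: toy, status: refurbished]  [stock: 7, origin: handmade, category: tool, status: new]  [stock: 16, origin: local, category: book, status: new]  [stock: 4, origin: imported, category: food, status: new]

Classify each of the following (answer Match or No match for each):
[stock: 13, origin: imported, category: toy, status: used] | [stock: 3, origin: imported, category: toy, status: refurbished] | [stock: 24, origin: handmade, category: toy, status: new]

The pattern is that an item is 'Match' exactly when: category is toy AND origin is handmade.
No match: [stock: 13, origin: imported, category: toy, status: used], since category is toy, origin is imported. No match: [stock: 3, origin: imported, category: toy, status: refurbished], since category is toy, origin is imported. Match: [stock: 24, origin: handmade, category: toy, status: new], since category is toy, origin is handmade.

No match, No match, Match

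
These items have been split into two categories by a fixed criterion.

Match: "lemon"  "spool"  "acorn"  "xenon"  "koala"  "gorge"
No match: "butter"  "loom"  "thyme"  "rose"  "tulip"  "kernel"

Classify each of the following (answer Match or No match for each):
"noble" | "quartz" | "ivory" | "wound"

Match, No match, Match, Match

Every 'Match' example satisfies: odd length AND contains 'o'. None of the 'No match' examples do.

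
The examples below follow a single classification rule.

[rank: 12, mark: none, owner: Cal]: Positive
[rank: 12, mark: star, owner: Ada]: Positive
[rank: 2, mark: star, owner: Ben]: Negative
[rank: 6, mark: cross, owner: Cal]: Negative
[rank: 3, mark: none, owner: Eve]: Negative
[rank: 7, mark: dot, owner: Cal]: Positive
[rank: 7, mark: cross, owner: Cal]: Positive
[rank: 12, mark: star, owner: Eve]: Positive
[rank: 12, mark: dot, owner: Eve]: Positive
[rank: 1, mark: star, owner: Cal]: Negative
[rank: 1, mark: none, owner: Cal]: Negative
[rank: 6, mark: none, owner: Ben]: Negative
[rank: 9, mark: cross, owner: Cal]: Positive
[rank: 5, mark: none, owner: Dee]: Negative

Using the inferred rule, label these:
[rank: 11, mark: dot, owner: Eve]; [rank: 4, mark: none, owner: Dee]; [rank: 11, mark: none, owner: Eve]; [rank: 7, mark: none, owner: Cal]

Positive, Negative, Positive, Positive

The simplest hypothesis consistent with all the labels is: rank ≥ 7.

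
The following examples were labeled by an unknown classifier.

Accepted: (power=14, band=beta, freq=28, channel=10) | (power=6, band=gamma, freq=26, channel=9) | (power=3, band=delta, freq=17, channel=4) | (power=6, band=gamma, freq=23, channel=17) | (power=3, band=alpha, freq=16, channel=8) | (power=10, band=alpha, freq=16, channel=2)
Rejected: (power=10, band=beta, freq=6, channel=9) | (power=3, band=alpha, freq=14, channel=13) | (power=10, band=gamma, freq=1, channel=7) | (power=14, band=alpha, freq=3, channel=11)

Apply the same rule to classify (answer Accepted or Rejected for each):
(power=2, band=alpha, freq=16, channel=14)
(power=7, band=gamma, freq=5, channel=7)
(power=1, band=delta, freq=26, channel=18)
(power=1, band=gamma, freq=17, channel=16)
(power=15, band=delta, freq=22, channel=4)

Accepted, Rejected, Accepted, Accepted, Accepted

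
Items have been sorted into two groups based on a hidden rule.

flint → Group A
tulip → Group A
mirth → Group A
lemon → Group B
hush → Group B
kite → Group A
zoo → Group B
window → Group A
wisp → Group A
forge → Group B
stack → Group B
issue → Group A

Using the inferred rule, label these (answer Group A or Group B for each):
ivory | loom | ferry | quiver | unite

The simplest hypothesis consistent with all the labels is: contains 'i'.
ivory — has 'i', hence Group A. loom — no 'i', hence Group B. ferry — no 'i', hence Group B. quiver — has 'i', hence Group A. unite — has 'i', hence Group A.

Group A, Group B, Group B, Group A, Group A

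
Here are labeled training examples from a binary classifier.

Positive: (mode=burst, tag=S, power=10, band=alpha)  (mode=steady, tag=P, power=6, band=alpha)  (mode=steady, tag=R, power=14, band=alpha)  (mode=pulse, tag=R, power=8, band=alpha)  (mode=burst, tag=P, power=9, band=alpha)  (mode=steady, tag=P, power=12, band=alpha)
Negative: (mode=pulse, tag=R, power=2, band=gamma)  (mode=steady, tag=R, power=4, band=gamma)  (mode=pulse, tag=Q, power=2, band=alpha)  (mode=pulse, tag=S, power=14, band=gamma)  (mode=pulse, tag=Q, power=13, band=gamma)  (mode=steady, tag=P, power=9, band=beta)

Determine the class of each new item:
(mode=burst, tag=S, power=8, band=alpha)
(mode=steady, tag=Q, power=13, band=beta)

All 'Positive' examples share one property — band is alpha AND power ≥ 4 — and every 'Negative' example lacks it.
(mode=burst, tag=S, power=8, band=alpha) → band is alpha, power = 8 → Positive.
(mode=steady, tag=Q, power=13, band=beta) → band is beta, power = 13 → Negative.

Positive, Negative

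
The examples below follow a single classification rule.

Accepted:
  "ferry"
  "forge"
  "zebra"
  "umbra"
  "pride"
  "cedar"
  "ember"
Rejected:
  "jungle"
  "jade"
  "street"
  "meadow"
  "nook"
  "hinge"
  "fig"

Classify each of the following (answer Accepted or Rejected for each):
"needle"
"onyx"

Rejected, Rejected

'Accepted' ⟺ odd length AND contains 'r'.
"needle" — length 6, no 'r', hence Rejected. "onyx" — length 4, no 'r', hence Rejected.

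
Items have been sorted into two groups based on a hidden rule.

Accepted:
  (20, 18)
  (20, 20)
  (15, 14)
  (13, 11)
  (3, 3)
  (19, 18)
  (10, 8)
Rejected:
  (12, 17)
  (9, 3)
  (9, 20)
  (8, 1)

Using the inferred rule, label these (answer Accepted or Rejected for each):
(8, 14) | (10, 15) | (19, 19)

Rejected, Rejected, Accepted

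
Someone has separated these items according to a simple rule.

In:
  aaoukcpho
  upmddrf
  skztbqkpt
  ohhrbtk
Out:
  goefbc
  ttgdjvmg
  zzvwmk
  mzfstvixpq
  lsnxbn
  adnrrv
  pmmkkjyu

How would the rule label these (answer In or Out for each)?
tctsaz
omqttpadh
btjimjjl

Out, In, Out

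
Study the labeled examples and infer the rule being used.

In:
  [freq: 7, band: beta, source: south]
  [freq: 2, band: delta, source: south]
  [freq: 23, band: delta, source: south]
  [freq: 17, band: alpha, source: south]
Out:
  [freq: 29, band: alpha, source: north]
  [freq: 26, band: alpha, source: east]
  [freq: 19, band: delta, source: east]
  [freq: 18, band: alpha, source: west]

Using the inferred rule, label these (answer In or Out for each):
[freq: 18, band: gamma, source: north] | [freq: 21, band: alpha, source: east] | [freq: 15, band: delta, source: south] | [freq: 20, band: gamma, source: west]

The simplest hypothesis consistent with all the labels is: source is south.

Out, Out, In, Out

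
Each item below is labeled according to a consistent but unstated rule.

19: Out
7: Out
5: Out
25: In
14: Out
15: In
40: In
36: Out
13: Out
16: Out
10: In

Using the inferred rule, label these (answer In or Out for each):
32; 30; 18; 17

Out, In, Out, Out

The simplest hypothesis consistent with all the labels is: multiple of 5 AND at least 7.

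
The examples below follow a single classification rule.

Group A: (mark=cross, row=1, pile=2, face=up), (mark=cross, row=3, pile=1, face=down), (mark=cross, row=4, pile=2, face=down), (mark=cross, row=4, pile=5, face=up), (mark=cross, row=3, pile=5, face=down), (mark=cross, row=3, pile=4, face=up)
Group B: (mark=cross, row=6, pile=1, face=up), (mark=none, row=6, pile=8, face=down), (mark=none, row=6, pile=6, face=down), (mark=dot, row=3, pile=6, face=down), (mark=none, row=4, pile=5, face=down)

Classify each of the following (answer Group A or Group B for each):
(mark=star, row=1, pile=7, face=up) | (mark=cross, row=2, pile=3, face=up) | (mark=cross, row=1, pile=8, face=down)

The simplest hypothesis consistent with all the labels is: mark is cross AND row ≤ 4.
(mark=star, row=1, pile=7, face=up): Group B (mark is star, row = 1).
(mark=cross, row=2, pile=3, face=up): Group A (mark is cross, row = 2).
(mark=cross, row=1, pile=8, face=down): Group A (mark is cross, row = 1).

Group B, Group A, Group A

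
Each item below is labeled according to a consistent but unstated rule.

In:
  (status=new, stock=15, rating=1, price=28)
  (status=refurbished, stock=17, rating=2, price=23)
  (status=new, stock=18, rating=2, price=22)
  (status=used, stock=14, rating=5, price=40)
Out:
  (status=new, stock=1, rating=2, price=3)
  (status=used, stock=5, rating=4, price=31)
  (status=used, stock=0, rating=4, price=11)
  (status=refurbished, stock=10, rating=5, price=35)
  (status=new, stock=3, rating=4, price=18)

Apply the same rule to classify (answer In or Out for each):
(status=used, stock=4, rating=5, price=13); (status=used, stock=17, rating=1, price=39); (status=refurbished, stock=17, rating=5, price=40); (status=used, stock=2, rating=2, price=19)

Out, In, In, Out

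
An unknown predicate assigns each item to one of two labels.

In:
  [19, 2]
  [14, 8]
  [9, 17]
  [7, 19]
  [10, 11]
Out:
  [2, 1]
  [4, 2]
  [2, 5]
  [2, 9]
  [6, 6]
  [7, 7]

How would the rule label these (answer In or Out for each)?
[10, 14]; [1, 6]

'In' ⟺ sum ≥ 21.
[10, 14] — 10+14 = 24, hence In. [1, 6] — 1+6 = 7, hence Out.

In, Out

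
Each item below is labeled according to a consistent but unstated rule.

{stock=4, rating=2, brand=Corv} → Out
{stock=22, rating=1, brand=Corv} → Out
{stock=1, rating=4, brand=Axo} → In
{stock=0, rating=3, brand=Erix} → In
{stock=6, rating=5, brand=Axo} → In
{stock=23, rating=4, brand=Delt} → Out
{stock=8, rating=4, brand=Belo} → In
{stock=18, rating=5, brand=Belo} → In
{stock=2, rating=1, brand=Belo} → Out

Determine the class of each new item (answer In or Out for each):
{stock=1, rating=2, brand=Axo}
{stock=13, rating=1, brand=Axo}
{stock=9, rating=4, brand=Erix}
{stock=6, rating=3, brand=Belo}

All 'In' examples share one property — rating ≥ 3 AND stock ≤ 18 — and every 'Out' example lacks it.
{stock=1, rating=2, brand=Axo} — rating = 2, stock = 1, hence Out.
{stock=13, rating=1, brand=Axo} — rating = 1, stock = 13, hence Out.
{stock=9, rating=4, brand=Erix} — rating = 4, stock = 9, hence In.
{stock=6, rating=3, brand=Belo} — rating = 3, stock = 6, hence In.

Out, Out, In, In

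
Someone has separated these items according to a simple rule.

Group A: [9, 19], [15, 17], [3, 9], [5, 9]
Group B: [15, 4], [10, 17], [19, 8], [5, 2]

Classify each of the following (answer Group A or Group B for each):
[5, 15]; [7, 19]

The classifier is using: sum is even.
[5, 15]: 5+15 = 20, satisfies this → Group A. [7, 19]: 7+19 = 26, satisfies this → Group A.

Group A, Group A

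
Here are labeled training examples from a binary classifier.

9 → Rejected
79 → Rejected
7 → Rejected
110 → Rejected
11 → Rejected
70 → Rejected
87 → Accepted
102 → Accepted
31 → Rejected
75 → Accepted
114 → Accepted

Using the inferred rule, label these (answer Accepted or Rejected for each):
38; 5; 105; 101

Rejected, Rejected, Accepted, Rejected

A rule that fits every label: multiple of 3 AND at least 11 — true of each 'Accepted' example, false of each 'Rejected' one.
38 → 38 = 3·12 + 2, 38 ≥ 11 → Rejected. 5 → 5 = 3·1 + 2, 5 < 11 → Rejected. 105 → 105 = 3·35, 105 ≥ 11 → Accepted. 101 → 101 = 3·33 + 2, 101 ≥ 11 → Rejected.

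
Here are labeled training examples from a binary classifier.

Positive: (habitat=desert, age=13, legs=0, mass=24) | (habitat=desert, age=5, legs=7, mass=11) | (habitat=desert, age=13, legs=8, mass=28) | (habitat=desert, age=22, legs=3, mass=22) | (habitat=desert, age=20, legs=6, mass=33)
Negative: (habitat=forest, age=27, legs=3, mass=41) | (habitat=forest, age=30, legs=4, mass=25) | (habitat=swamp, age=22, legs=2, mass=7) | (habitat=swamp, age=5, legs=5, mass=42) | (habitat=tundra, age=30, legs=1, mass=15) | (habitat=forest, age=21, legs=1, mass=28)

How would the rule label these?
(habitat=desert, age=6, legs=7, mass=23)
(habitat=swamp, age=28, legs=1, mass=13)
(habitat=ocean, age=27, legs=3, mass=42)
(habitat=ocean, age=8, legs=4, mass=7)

Comparing the two groups points to one rule — habitat is desert.
(habitat=desert, age=6, legs=7, mass=23): Positive (habitat is desert).
(habitat=swamp, age=28, legs=1, mass=13): Negative (habitat is swamp).
(habitat=ocean, age=27, legs=3, mass=42): Negative (habitat is ocean).
(habitat=ocean, age=8, legs=4, mass=7): Negative (habitat is ocean).

Positive, Negative, Negative, Negative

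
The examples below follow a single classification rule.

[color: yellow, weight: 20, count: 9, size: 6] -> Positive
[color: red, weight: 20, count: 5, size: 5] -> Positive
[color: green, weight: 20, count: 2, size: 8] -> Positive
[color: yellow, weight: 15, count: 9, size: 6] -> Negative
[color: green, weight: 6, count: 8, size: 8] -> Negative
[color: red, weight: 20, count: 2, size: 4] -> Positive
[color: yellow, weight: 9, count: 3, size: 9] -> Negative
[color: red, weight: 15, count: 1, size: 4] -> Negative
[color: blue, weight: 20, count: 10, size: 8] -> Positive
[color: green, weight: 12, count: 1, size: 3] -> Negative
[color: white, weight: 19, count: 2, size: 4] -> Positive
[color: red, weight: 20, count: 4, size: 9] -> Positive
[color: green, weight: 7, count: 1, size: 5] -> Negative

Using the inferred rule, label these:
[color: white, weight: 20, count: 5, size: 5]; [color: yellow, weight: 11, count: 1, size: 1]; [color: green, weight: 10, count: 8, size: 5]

Positive, Negative, Negative

The distinguishing property — weight ≥ 19 — holds for all the 'Positive' cases and none of the 'Negative' cases.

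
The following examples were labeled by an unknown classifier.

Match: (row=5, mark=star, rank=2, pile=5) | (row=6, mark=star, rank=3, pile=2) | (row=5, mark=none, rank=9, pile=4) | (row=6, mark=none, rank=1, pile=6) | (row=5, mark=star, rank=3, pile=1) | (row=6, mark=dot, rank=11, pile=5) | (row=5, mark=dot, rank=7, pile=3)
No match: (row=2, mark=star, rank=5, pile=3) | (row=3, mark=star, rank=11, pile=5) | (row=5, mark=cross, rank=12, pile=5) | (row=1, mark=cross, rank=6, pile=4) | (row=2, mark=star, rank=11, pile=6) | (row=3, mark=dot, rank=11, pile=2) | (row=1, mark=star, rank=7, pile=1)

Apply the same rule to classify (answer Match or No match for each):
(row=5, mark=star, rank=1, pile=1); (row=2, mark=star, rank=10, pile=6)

Match, No match

Rule: row ≥ 5 AND rank ≤ 11. This holds for each 'Match' example and fails for each 'No match' one.
(row=5, mark=star, rank=1, pile=1): row = 5, rank = 1, has this property → Match. (row=2, mark=star, rank=10, pile=6): row = 2, rank = 10, fails the rule → No match.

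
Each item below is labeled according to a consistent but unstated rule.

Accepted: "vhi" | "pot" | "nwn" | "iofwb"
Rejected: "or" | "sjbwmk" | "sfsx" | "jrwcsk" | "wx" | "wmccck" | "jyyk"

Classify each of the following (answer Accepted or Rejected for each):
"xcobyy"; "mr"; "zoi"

All 'Accepted' examples share one property — odd length — and every 'Rejected' example lacks it.

Rejected, Rejected, Accepted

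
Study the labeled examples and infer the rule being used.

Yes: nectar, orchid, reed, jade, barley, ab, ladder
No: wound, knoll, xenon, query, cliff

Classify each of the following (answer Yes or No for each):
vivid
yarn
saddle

No, Yes, Yes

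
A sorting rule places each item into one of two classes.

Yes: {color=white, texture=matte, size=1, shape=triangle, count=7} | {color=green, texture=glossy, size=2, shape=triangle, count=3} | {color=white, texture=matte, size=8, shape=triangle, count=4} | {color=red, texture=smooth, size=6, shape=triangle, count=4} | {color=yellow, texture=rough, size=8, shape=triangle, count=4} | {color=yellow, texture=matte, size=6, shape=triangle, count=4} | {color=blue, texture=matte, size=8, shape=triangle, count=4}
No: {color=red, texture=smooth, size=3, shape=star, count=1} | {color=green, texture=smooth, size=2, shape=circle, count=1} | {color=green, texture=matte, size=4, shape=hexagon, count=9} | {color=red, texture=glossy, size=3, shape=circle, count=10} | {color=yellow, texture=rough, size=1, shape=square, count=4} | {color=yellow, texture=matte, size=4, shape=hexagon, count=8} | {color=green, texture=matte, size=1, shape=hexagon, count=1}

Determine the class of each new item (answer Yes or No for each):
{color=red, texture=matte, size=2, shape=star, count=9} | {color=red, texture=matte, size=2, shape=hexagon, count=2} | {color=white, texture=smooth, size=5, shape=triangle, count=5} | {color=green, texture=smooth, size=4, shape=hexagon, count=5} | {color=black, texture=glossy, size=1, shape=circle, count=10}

No, No, Yes, No, No

The simplest hypothesis consistent with all the labels is: shape is triangle.
{color=red, texture=matte, size=2, shape=star, count=9}: No (shape is star).
{color=red, texture=matte, size=2, shape=hexagon, count=2}: No (shape is hexagon).
{color=white, texture=smooth, size=5, shape=triangle, count=5}: Yes (shape is triangle).
{color=green, texture=smooth, size=4, shape=hexagon, count=5}: No (shape is hexagon).
{color=black, texture=glossy, size=1, shape=circle, count=10}: No (shape is circle).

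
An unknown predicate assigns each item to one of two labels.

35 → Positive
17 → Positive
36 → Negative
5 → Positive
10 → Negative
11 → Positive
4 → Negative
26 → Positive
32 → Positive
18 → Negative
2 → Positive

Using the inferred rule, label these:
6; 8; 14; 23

The pattern is that an item is 'Positive' exactly when: ≡ 2 (mod 3).

Negative, Positive, Positive, Positive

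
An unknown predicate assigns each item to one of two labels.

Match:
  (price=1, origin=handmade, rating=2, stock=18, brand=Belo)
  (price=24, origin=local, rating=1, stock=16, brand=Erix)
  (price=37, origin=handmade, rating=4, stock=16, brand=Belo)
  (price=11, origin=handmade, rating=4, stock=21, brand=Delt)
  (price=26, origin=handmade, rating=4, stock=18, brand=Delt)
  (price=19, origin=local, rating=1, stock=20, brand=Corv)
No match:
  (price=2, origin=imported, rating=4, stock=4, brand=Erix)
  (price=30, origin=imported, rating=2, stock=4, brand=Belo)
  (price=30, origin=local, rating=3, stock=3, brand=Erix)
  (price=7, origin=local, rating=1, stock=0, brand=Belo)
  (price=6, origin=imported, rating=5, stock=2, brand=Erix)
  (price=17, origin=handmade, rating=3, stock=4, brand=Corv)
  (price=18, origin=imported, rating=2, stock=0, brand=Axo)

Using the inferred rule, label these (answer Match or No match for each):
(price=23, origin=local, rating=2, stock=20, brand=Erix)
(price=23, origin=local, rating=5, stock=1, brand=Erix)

The simplest hypothesis consistent with all the labels is: stock ≥ 16.

Match, No match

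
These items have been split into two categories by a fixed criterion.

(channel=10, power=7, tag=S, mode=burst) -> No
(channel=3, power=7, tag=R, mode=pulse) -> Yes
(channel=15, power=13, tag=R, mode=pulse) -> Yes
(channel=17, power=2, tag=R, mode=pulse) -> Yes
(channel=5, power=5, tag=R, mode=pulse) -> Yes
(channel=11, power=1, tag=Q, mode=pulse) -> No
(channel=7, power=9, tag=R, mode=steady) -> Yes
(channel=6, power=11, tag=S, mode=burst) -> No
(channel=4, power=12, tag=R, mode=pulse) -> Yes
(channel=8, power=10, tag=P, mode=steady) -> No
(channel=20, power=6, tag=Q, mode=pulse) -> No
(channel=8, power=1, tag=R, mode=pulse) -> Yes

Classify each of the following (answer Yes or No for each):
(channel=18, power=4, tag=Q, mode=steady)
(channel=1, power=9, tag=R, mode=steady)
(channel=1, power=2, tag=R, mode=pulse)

No, Yes, Yes

One predicate separates the groups cleanly: tag is R.
(channel=18, power=4, tag=Q, mode=steady): tag is Q, does not pass → No. (channel=1, power=9, tag=R, mode=steady): tag is R, satisfies this → Yes. (channel=1, power=2, tag=R, mode=pulse): tag is R, satisfies this → Yes.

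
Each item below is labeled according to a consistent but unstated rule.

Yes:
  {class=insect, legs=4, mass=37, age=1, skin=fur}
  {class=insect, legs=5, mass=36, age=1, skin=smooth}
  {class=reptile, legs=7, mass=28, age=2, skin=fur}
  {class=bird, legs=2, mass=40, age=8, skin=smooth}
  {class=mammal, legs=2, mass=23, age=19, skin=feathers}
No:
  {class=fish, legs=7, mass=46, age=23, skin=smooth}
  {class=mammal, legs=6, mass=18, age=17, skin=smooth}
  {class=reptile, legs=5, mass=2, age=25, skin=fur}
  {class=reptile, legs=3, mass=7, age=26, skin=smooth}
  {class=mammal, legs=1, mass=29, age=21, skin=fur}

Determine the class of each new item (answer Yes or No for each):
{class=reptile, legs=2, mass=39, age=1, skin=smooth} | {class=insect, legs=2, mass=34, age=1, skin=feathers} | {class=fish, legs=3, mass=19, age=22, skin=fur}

Every 'Yes' example satisfies: mass ≥ 23 AND age ≤ 19. None of the 'No' examples do.
{class=reptile, legs=2, mass=39, age=1, skin=smooth} → mass = 39, age = 1 → Yes.
{class=insect, legs=2, mass=34, age=1, skin=feathers} → mass = 34, age = 1 → Yes.
{class=fish, legs=3, mass=19, age=22, skin=fur} → mass = 19, age = 22 → No.

Yes, Yes, No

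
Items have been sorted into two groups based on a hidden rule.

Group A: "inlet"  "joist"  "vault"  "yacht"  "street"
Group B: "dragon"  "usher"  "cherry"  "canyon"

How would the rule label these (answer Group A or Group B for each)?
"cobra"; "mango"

Group B, Group B

The pattern is that an item is 'Group A' exactly when: contains 't'.
"cobra": no 't' — lacks this property, so Group B. "mango": no 't' — lacks this property, so Group B.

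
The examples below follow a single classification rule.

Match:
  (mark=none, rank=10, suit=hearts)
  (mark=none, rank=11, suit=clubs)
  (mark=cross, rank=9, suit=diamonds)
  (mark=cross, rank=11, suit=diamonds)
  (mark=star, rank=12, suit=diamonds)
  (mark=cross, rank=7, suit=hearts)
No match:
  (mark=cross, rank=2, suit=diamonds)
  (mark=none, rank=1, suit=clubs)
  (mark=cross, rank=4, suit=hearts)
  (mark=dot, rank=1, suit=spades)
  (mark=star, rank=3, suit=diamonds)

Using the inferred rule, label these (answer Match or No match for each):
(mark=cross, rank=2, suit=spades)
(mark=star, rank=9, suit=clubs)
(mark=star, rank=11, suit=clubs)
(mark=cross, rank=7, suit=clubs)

One predicate separates the groups cleanly: rank ≥ 7.

No match, Match, Match, Match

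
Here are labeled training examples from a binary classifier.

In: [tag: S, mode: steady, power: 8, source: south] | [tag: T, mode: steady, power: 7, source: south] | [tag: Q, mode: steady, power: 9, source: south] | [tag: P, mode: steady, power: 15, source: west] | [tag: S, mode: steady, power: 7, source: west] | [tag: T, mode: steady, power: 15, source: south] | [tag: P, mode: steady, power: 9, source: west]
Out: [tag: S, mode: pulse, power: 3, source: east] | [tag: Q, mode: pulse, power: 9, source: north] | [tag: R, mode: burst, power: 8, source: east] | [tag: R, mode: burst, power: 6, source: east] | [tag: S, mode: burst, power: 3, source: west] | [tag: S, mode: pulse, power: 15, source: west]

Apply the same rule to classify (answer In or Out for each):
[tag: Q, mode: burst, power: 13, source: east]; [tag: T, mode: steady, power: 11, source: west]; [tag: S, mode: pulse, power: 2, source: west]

Out, In, Out

The classifier is using: mode is steady.
[tag: Q, mode: burst, power: 13, source: east]: mode is burst — doesn't qualify, so Out.
[tag: T, mode: steady, power: 11, source: west]: mode is steady — checks out, so In.
[tag: S, mode: pulse, power: 2, source: west]: mode is pulse — doesn't qualify, so Out.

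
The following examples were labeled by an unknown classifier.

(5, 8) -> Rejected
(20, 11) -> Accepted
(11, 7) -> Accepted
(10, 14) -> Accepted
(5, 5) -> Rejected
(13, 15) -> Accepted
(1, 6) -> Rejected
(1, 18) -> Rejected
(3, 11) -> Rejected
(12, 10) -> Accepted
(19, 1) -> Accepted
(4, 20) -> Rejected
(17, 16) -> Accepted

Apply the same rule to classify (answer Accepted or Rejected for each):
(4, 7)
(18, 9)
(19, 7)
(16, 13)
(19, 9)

Rejected, Accepted, Accepted, Accepted, Accepted

Rule: first ≥ 6. This holds for each 'Accepted' example and fails for each 'Rejected' one.
Rejected: (4, 7), since first 4. Accepted: (18, 9), since first 18. Accepted: (19, 7), since first 19. Accepted: (16, 13), since first 16. Accepted: (19, 9), since first 19.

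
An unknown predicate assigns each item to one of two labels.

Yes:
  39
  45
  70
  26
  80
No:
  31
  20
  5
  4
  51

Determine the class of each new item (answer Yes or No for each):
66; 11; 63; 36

Yes, No, Yes, Yes

One predicate separates the groups cleanly: digit sum ≥ 7.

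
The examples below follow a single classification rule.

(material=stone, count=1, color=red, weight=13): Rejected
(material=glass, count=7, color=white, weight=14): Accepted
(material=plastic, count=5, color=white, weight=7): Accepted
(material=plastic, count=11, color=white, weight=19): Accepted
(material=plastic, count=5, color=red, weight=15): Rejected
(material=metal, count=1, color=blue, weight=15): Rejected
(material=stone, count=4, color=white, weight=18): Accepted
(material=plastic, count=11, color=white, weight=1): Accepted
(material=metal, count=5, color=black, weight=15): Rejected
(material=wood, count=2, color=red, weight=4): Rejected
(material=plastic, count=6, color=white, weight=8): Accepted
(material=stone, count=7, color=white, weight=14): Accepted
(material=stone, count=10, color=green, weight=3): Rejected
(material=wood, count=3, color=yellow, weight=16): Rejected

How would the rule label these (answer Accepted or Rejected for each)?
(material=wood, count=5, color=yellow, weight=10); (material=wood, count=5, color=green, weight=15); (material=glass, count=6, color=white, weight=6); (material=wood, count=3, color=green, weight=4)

Rejected, Rejected, Accepted, Rejected

Rule: color is white. This holds for each 'Accepted' example and fails for each 'Rejected' one.
(material=wood, count=5, color=yellow, weight=10): color is yellow, fails this test → Rejected.
(material=wood, count=5, color=green, weight=15): color is green, fails this test → Rejected.
(material=glass, count=6, color=white, weight=6): color is white, passes → Accepted.
(material=wood, count=3, color=green, weight=4): color is green, fails this test → Rejected.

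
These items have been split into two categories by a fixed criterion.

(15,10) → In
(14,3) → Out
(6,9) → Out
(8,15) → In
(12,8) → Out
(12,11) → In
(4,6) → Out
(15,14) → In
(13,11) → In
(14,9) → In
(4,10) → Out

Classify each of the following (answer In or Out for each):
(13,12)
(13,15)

Every 'In' example satisfies: sum ≥ 23. None of the 'Out' examples do.
(13,12): 13+12 = 25, has this property → In.
(13,15): 13+15 = 28, has this property → In.

In, In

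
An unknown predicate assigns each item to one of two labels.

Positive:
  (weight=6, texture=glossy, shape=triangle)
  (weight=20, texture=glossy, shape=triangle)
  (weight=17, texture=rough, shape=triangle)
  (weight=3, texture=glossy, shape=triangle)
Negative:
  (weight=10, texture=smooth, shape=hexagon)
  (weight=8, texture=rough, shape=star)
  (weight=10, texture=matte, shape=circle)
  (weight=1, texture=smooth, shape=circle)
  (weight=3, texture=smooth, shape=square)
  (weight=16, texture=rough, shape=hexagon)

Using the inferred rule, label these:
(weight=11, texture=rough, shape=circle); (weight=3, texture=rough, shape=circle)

Negative, Negative

'Positive' ⟺ shape is triangle.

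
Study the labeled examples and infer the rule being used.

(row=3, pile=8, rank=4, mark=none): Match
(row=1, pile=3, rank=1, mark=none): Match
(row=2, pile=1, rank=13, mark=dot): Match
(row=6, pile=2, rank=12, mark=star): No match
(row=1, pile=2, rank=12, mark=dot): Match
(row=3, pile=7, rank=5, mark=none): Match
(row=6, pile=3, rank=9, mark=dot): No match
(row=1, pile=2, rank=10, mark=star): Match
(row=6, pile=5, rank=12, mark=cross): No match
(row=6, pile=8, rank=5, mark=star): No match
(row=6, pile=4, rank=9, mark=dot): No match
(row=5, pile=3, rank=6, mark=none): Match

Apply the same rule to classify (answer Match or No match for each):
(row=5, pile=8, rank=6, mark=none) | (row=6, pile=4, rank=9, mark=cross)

Match, No match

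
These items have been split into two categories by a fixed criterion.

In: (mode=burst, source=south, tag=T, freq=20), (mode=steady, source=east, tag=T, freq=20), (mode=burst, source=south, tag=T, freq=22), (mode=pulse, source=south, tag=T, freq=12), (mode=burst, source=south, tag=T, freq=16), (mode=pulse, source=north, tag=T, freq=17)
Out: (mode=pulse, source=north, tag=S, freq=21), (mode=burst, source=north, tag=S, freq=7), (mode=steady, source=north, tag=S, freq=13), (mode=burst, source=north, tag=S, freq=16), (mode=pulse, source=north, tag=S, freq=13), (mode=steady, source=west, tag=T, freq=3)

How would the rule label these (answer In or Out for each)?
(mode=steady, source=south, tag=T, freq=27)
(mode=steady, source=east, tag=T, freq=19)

One predicate separates the groups cleanly: tag is T AND freq ≥ 7.

In, In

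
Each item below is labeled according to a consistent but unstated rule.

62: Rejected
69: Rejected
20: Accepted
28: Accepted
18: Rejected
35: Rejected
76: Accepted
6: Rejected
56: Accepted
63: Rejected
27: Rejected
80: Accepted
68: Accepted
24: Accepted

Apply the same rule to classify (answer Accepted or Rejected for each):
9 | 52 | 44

Rejected, Accepted, Accepted

Comparing the two groups points to one rule — multiple of 4.
9: 9 = 4·2 + 1 — does not fit, so Rejected.
52: 52 = 4·13 — has this property, so Accepted.
44: 44 = 4·11 — has this property, so Accepted.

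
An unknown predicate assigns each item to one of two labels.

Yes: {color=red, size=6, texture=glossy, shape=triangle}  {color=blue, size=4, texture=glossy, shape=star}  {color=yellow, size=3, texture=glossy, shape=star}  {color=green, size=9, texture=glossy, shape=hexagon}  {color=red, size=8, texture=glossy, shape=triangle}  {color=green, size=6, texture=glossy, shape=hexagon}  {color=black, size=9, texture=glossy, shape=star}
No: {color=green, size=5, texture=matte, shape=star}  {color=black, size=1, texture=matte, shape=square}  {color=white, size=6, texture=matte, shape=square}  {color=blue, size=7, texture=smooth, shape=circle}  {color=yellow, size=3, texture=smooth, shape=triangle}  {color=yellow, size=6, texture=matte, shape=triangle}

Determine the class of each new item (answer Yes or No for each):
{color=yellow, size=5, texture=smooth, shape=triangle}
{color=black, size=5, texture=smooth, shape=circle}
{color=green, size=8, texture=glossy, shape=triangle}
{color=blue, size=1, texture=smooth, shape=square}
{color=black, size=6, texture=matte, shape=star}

The distinguishing property — texture is glossy — holds for all the 'Yes' cases and none of the 'No' cases.
{color=yellow, size=5, texture=smooth, shape=triangle} → texture is smooth → No.
{color=black, size=5, texture=smooth, shape=circle} → texture is smooth → No.
{color=green, size=8, texture=glossy, shape=triangle} → texture is glossy → Yes.
{color=blue, size=1, texture=smooth, shape=square} → texture is smooth → No.
{color=black, size=6, texture=matte, shape=star} → texture is matte → No.

No, No, Yes, No, No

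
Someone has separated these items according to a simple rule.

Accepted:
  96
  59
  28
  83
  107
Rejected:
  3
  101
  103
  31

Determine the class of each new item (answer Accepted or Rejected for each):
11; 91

Rejected, Accepted

All 'Accepted' examples share one property — digit sum ≥ 5 — and every 'Rejected' example lacks it.
11: digit sum 1+1 = 2, does not pass → Rejected. 91: digit sum 9+1 = 10, meets the rule → Accepted.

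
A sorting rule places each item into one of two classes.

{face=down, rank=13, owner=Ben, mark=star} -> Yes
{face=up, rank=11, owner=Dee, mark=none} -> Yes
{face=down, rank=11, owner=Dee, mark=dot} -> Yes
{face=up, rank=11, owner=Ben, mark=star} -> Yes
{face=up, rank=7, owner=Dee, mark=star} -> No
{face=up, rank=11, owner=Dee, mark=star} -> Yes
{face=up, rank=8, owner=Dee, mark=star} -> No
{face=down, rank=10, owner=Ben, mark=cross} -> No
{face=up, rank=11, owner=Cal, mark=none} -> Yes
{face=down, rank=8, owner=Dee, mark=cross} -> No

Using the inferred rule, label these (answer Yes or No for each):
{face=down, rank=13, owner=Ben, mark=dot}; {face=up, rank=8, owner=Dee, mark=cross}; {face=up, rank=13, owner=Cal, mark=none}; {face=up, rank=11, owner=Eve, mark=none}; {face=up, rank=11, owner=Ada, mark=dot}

Yes, No, Yes, Yes, Yes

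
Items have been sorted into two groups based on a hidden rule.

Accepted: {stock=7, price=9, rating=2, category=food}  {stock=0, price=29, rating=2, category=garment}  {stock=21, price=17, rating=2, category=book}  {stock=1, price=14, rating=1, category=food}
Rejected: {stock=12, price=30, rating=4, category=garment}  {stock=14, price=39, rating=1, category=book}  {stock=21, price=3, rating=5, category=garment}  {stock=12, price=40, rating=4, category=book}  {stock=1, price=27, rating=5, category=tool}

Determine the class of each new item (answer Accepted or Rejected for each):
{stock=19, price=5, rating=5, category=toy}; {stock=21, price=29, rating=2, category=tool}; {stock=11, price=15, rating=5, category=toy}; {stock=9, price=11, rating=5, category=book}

Rejected, Accepted, Rejected, Rejected

A rule that fits every label: price ≤ 29 AND rating ≤ 2 — true of each 'Accepted' example, false of each 'Rejected' one.
{stock=19, price=5, rating=5, category=toy} → price = 5, rating = 5 → Rejected. {stock=21, price=29, rating=2, category=tool} → price = 29, rating = 2 → Accepted. {stock=11, price=15, rating=5, category=toy} → price = 15, rating = 5 → Rejected. {stock=9, price=11, rating=5, category=book} → price = 11, rating = 5 → Rejected.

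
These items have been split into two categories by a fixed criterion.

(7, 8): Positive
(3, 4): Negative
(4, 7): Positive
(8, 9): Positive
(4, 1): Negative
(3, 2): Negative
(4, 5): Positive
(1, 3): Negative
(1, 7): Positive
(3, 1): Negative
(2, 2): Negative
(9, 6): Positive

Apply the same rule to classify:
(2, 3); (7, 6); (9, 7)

Negative, Positive, Positive

The classifier is using: sum ≥ 8.
(2, 3): Negative (2+3 = 5). (7, 6): Positive (7+6 = 13). (9, 7): Positive (9+7 = 16).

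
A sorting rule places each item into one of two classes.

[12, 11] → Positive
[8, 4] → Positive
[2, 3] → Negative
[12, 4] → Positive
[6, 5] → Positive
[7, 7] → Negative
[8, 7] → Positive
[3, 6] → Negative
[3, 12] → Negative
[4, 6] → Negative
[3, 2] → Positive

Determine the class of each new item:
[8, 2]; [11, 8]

The pattern is that an item is 'Positive' exactly when: first > second.
[8, 2]: 8 > 2, satisfies this → Positive. [11, 8]: 11 > 8, satisfies this → Positive.

Positive, Positive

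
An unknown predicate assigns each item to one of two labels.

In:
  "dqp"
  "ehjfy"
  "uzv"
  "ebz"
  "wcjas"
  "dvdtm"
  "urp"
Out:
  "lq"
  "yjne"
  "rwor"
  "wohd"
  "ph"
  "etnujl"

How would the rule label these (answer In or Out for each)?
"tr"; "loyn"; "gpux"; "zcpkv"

Checking candidate rules against both groups, what survives is: odd length.
"tr": length 2 — lacks this property, so Out.
"loyn": length 4 — lacks this property, so Out.
"gpux": length 4 — lacks this property, so Out.
"zcpkv": length 5 — has this property, so In.

Out, Out, Out, In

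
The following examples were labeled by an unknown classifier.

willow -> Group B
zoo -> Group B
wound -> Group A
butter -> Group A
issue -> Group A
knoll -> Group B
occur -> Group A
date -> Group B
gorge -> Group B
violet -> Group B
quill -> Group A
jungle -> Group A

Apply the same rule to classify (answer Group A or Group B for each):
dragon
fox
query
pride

All 'Group A' examples share one property — contains 'u' — and every 'Group B' example lacks it.
dragon → no 'u' → Group B.
fox → no 'u' → Group B.
query → has 'u' → Group A.
pride → no 'u' → Group B.

Group B, Group B, Group A, Group B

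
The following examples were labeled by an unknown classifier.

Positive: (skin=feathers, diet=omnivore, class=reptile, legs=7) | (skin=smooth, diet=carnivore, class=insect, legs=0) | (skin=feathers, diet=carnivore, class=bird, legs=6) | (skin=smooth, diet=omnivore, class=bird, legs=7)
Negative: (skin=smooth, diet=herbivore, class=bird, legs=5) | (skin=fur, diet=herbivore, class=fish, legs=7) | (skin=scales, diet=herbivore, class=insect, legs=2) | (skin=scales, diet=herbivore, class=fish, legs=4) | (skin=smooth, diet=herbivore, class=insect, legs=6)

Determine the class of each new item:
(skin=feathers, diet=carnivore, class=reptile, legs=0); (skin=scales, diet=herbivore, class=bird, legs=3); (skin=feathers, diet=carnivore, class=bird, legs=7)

Positive, Negative, Positive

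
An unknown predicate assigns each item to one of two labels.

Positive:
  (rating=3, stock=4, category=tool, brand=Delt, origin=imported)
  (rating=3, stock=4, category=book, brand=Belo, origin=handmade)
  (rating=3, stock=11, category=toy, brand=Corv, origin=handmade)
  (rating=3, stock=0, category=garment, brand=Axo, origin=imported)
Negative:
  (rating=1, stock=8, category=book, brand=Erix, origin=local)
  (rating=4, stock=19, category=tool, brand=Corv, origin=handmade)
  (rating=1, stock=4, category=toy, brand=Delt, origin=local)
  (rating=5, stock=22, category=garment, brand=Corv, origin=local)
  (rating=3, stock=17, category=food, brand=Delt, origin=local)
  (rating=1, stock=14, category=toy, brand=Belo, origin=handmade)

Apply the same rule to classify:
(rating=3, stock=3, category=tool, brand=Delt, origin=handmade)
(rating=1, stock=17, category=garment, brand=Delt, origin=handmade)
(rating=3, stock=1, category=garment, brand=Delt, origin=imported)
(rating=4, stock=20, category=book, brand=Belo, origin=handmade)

'Positive' ⟺ rating = 3 AND stock ≤ 11.
(rating=3, stock=3, category=tool, brand=Delt, origin=handmade): rating = 3, stock = 3 — meets the rule, so Positive. (rating=1, stock=17, category=garment, brand=Delt, origin=handmade): rating = 1, stock = 17 — fails this test, so Negative. (rating=3, stock=1, category=garment, brand=Delt, origin=imported): rating = 3, stock = 1 — meets the rule, so Positive. (rating=4, stock=20, category=book, brand=Belo, origin=handmade): rating = 4, stock = 20 — fails this test, so Negative.

Positive, Negative, Positive, Negative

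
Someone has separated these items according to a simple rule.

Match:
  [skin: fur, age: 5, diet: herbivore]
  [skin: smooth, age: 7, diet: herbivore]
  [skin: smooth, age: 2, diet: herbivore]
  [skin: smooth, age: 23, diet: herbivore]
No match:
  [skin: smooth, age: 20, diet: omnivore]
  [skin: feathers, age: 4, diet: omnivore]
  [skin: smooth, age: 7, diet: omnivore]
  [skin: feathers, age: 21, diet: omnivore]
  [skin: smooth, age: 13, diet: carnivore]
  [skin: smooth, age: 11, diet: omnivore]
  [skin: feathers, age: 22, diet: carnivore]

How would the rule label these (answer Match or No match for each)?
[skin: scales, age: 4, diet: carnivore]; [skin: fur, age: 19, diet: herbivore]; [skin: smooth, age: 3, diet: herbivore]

No match, Match, Match

All 'Match' examples share one property — diet is herbivore — and every 'No match' example lacks it.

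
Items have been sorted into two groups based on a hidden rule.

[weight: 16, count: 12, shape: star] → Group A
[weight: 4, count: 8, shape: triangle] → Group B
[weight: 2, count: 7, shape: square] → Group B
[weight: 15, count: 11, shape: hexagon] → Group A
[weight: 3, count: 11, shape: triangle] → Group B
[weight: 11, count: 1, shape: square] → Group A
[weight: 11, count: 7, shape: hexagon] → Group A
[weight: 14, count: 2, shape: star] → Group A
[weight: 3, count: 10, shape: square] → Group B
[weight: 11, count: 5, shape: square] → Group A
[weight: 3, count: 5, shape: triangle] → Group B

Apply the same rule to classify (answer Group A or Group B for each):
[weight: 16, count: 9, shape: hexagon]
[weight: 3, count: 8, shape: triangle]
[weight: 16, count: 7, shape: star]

Group A, Group B, Group A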